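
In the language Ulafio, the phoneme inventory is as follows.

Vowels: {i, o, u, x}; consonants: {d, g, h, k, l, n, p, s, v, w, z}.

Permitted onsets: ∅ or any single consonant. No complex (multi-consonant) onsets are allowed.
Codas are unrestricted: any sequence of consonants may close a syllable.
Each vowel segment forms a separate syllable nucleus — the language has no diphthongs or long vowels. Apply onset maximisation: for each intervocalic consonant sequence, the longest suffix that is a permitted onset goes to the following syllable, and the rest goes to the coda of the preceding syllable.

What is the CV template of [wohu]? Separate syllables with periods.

The vowels are o, u — 2 nuclei, so 2 syllables.
Between /o/ (V1) and /u/ (V2): /h/ → onset of the next syllable (single consonants are always licit onsets).
Putting it together: wo.hu.
Mapping each syllable to C/V: /wo/ → CV, /hu/ → CV.

CV.CV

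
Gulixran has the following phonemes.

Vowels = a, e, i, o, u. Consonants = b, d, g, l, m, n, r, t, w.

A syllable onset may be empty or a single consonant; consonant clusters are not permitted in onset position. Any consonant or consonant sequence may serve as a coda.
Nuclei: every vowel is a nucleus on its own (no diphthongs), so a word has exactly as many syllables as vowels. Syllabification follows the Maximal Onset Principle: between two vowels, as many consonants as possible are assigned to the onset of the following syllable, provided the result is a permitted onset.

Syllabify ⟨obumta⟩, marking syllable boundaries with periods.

Vowels present: o, u, a; each is a nucleus, giving 3 syllables.
/o…u/ gap (V1→V2): just /b/ — single C goes to the following onset.
/u…a/ gap (V2→V3): /mt/ — longest licit onset from the right is /t/, leaving /m/ as coda.

o.bum.ta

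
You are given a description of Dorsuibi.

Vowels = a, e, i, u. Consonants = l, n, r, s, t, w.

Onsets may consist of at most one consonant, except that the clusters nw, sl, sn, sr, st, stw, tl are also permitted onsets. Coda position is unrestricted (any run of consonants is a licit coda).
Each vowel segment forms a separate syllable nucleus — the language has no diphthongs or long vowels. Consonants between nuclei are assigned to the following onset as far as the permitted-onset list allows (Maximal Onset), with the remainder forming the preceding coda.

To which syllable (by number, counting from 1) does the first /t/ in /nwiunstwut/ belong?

The vowels are i, u, u — 3 nuclei, so 3 syllables.
/i…u/ gap (V1→V2): nothing intervenes; syllable break is V.V.
/u…u/ gap (V2→V3): cluster /nstw/ — the longest permitted-onset suffix is /stw/; onset = /stw/, preceding coda = /n/.
Putting it together: nwi.un.stwut.
The first /t/ is in the onset of syllable 3 (/stwut/).

3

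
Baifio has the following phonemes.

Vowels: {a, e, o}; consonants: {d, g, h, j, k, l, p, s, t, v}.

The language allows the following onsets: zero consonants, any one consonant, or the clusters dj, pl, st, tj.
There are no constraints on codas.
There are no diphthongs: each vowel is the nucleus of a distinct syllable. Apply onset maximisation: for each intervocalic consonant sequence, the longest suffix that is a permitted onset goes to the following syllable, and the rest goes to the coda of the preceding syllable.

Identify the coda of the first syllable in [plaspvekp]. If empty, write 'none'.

sp

Nuclei (vowels): a, e → 2 syllables.
Between /a/ (V1) and /e/ (V2): cluster /spv/ — the longest permitted-onset suffix is /v/; onset = /v/, preceding coda = /sp/.
So the parse is plasp.vekp.
Syllable 1 is /plasp/: onset /pl/, nucleus /a/, coda /sp/.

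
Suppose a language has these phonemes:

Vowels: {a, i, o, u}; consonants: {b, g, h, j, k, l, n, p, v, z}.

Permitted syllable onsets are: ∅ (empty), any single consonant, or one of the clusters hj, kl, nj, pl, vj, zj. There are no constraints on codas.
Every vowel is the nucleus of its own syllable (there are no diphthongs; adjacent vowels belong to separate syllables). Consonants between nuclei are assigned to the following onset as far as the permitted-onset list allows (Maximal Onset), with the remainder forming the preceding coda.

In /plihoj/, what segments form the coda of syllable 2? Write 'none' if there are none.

Nuclei (vowels): i, o → 2 syllables.
V1 /i/ – V2 /o/: just /h/ — single C goes to the following onset.
Putting it together: pli.hoj.
Syllable 2 is /hoj/: onset /h/, nucleus /o/, coda /j/.

j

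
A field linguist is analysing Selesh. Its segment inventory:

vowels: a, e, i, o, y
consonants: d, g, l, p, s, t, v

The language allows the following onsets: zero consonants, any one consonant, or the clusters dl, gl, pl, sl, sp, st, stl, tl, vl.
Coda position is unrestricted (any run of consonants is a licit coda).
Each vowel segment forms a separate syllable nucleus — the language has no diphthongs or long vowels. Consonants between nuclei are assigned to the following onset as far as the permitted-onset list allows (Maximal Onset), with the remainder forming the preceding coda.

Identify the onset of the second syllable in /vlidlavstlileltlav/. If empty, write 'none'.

The vowels are i, a, i, e, a — 5 nuclei, so 5 syllables.
σ1/σ2 boundary: /dl/ — entire cluster is a permitted onset → onset /dl/, coda ∅.
σ2/σ3 boundary: cluster /vstl/ — the longest permitted-onset suffix is /stl/; onset = /stl/, preceding coda = /v/.
σ3/σ4 boundary: /l/ → onset of the next syllable (single consonants are always licit onsets).
σ4/σ5 boundary: /ltl/; trying suffixes from longest down, /tl/ is the first permitted one, so coda /l/ | onset /tl/.
Result: vli.dlav.stli.lel.tlav.
Syllable 2 is /dlav/: onset /dl/, nucleus /a/, coda /v/.

dl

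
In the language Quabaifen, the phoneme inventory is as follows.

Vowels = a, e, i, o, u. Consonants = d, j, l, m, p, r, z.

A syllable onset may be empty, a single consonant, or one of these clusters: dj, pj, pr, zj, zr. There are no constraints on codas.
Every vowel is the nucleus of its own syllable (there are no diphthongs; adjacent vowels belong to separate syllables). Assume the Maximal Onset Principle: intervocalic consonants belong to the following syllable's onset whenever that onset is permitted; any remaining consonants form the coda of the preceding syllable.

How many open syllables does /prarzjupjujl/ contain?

1

Vowels present: a, u, u; each is a nucleus, giving 3 syllables.
Between /a/ (V1) and /u/ (V2): /rzj/ — longest licit onset from the right is /zj/, leaving /r/ as coda.
Between /u/ (V2) and /u/ (V3): /pj/ is a licit onset in full, so it all attaches to the next syllable.
So the parse is prar.zju.pjujl.
Classifying each syllable: /prar/ (closed), /zju/ (open), /pjujl/ (closed).
Open syllables: 1.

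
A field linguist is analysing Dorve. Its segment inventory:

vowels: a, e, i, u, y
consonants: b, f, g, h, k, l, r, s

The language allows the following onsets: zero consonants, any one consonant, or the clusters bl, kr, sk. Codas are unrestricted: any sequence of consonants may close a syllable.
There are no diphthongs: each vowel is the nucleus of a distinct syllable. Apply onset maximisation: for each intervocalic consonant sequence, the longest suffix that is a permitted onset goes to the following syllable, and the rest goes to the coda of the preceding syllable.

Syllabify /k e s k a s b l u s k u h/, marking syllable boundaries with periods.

Vowels present: e, a, u, u; each is a nucleus, giving 4 syllables.
Between /e/ (V1) and /a/ (V2): /sk/ is a licit onset in full, so it all attaches to the next syllable.
Between /a/ (V2) and /u/ (V3): /sbl/ splits as /s/ + /bl/ (/bl/ is the longest suffix that is a licit onset).
Between /u/ (V3) and /u/ (V4): /sk/ — entire cluster is a permitted onset → onset /sk/, coda ∅.

ke.skas.blu.skuh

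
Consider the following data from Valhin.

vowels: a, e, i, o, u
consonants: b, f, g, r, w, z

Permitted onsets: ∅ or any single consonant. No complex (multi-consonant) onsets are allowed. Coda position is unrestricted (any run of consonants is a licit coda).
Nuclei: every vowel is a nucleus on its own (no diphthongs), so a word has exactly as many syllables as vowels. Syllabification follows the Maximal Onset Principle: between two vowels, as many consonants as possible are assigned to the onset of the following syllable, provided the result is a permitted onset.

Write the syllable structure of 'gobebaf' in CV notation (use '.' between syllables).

The vowels are o, e, a — 3 nuclei, so 3 syllables.
/o…e/ gap (V1→V2): just /b/ — single C goes to the following onset.
/e…a/ gap (V2→V3): /b/ → onset of the next syllable (single consonants are always licit onsets).
Result: go.be.baf.
Mapping each syllable to C/V: /go/ → CV, /be/ → CV, /baf/ → CVC.

CV.CV.CVC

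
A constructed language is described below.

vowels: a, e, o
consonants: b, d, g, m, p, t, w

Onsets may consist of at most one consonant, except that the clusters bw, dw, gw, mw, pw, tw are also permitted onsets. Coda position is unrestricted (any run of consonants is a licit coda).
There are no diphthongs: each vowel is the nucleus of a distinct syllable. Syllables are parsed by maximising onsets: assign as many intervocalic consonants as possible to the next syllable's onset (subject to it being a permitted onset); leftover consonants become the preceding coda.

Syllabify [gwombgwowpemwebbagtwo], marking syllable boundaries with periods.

The vowels are o, o, e, e, a, o — 6 nuclei, so 6 syllables.
V1 /o/ – V2 /o/: /mbgw/ — longest licit onset from the right is /gw/, leaving /mb/ as coda.
V2 /o/ – V3 /e/: cluster /wp/ — the longest permitted-onset suffix is /p/; onset = /p/, preceding coda = /w/.
V3 /e/ – V4 /e/: /mw/ is a licit onset in full, so it all attaches to the next syllable.
V4 /e/ – V5 /a/: /bb/ splits as /b/ + /b/ (/b/ is the longest suffix that is a licit onset).
V5 /a/ – V6 /o/: /gtw/ — longest licit onset from the right is /tw/, leaving /g/ as coda.

gwomb.gwow.pe.mweb.bag.two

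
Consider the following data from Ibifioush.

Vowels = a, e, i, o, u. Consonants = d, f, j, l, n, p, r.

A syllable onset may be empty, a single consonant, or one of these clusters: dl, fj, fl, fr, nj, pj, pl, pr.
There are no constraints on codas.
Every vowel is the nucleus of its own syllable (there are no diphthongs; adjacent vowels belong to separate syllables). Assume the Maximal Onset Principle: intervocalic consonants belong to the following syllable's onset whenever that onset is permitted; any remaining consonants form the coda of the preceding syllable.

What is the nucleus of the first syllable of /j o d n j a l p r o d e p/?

The vowels are o, a, o, e — 4 nuclei, so 4 syllables.
The first nucleus (vowel 1 from the left) is /o/.

o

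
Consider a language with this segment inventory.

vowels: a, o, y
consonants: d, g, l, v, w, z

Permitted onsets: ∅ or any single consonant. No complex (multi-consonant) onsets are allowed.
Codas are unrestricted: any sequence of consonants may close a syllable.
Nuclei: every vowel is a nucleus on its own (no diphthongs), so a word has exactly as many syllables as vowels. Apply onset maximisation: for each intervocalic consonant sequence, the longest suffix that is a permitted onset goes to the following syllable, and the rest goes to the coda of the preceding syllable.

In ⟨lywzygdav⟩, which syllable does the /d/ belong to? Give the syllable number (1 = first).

Nuclei (vowels): y, y, a → 3 syllables.
V1 /y/ – V2 /y/: /wz/; trying suffixes from longest down, /z/ is the first permitted one, so coda /w/ | onset /z/.
V2 /y/ – V3 /a/: /gd/ splits as /g/ + /d/ (/d/ is the longest suffix that is a licit onset).
Result: lyw.zyg.dav.
The /d/ is in the onset of syllable 3 (/dav/).

3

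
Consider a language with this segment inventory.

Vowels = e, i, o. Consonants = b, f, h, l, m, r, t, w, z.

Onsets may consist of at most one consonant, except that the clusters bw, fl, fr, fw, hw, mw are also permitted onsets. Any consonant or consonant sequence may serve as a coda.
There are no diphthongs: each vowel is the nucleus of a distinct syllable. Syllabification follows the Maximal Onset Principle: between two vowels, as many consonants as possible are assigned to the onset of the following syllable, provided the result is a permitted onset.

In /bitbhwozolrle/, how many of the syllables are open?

Vowels present: i, o, o, e; each is a nucleus, giving 4 syllables.
/i…o/ gap (V1→V2): cluster /tbhw/ — the longest permitted-onset suffix is /hw/; onset = /hw/, preceding coda = /tb/.
/o…o/ gap (V2→V3): /z/ is a single consonant, so it becomes the next onset.
/o…e/ gap (V3→V4): cluster /lrl/ — the longest permitted-onset suffix is /l/; onset = /l/, preceding coda = /lr/.
Putting it together: bitb.hwo.zolr.le.
Classifying each syllable: /bitb/ (closed), /hwo/ (open), /zolr/ (closed), /le/ (open).
Open syllables: 2.

2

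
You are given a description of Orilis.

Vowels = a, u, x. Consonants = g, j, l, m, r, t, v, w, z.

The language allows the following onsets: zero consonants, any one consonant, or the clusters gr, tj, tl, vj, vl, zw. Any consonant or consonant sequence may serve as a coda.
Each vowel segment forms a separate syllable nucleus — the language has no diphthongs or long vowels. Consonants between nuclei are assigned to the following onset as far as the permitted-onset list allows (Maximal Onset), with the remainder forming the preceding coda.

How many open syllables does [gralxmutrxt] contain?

The vowels are a, x, u, x — 4 nuclei, so 4 syllables.
V1 /a/ – V2 /x/: /l/ → onset of the next syllable (single consonants are always licit onsets).
V2 /x/ – V3 /u/: /m/ is a single consonant, so it becomes the next onset.
V3 /u/ – V4 /x/: /tr/ splits as /t/ + /r/ (/r/ is the longest suffix that is a licit onset).
Putting it together: gra.lx.mut.rxt.
Classifying each syllable: /gra/ (open), /lx/ (open), /mut/ (closed), /rxt/ (closed).
Open syllables: 2.

2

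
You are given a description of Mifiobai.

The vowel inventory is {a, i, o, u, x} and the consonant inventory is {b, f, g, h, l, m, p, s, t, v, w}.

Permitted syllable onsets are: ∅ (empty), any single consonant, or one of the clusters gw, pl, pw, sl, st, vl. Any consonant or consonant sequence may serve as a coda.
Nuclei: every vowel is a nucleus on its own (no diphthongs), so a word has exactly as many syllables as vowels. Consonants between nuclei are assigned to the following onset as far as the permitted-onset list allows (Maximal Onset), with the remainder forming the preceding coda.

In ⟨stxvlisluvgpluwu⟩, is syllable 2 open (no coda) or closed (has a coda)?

open

The vowels are x, i, u, u, u — 5 nuclei, so 5 syllables.
Between /x/ (V1) and /i/ (V2): cluster /vl/ — /vl/ is itself a permitted onset, so the whole cluster goes right; preceding coda = ∅.
Between /i/ (V2) and /u/ (V3): /sl/ — entire cluster is a permitted onset → onset /sl/, coda ∅.
Between /u/ (V3) and /u/ (V4): /vgpl/; trying suffixes from longest down, /pl/ is the first permitted one, so coda /vg/ | onset /pl/.
Between /u/ (V4) and /u/ (V5): /w/ is a single consonant, so it becomes the next onset.
Putting it together: stx.vli.sluvg.plu.wu.
Syllable 2 is /vli/; it ends in its nucleus with no coda, so it is open.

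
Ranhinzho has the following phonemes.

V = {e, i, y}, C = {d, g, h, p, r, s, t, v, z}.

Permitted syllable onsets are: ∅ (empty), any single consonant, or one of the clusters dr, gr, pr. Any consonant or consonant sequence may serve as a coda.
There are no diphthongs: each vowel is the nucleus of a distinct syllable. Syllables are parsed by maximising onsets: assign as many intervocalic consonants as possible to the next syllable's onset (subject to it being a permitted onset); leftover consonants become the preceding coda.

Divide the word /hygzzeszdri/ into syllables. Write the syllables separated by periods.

Nuclei (vowels): y, e, i → 3 syllables.
V1 /y/ – V2 /e/: /gzz/; trying suffixes from longest down, /z/ is the first permitted one, so coda /gz/ | onset /z/.
V2 /e/ – V3 /i/: /szdr/; trying suffixes from longest down, /dr/ is the first permitted one, so coda /sz/ | onset /dr/.

hygz.zesz.dri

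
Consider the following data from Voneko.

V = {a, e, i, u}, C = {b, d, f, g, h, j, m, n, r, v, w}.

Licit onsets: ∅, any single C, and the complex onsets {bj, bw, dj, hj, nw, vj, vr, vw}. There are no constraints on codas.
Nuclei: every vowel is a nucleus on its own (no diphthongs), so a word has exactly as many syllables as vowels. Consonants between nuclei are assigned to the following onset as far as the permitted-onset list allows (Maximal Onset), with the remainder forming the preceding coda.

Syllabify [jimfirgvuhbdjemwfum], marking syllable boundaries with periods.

Nuclei (vowels): i, i, u, e, u → 5 syllables.
V1 /i/ – V2 /i/: /mf/; trying suffixes from longest down, /f/ is the first permitted one, so coda /m/ | onset /f/.
V2 /i/ – V3 /u/: /rgv/ splits as /rg/ + /v/ (/v/ is the longest suffix that is a licit onset).
V3 /u/ – V4 /e/: cluster /hbdj/ — the longest permitted-onset suffix is /dj/; onset = /dj/, preceding coda = /hb/.
V4 /e/ – V5 /u/: cluster /mwf/ — the longest permitted-onset suffix is /f/; onset = /f/, preceding coda = /mw/.

jim.firg.vuhb.djemw.fum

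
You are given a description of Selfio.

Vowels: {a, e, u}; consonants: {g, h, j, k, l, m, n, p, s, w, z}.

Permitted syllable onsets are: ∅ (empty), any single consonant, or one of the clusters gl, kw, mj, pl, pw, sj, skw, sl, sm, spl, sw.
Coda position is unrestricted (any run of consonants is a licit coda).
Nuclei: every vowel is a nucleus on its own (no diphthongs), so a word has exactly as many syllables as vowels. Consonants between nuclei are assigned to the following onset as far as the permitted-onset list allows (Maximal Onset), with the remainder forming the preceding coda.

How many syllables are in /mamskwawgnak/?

3

The vowels are a, a, a — 3 nuclei, so 3 syllables.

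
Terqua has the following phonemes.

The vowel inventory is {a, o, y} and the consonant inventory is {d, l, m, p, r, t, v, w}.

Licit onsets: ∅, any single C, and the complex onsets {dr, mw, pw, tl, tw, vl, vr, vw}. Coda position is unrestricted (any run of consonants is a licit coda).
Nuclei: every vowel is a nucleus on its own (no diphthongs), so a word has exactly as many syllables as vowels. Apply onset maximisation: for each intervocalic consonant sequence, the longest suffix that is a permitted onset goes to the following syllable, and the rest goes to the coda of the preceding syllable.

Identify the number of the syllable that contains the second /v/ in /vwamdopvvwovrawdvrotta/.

Nuclei (vowels): a, o, o, a, o, a → 6 syllables.
σ1/σ2 boundary: /md/ splits as /m/ + /d/ (/d/ is the longest suffix that is a licit onset).
σ2/σ3 boundary: /pvvw/ — longest licit onset from the right is /vw/, leaving /pv/ as coda.
σ3/σ4 boundary: /vr/ is a licit onset in full, so it all attaches to the next syllable.
σ4/σ5 boundary: /wdvr/ — longest licit onset from the right is /vr/, leaving /wd/ as coda.
σ5/σ6 boundary: /tt/ splits as /t/ + /t/ (/t/ is the longest suffix that is a licit onset).
So the parse is vwam.dopv.vwo.vrawd.vrot.ta.
The second /v/ is in the coda of syllable 2 (/dopv/).

2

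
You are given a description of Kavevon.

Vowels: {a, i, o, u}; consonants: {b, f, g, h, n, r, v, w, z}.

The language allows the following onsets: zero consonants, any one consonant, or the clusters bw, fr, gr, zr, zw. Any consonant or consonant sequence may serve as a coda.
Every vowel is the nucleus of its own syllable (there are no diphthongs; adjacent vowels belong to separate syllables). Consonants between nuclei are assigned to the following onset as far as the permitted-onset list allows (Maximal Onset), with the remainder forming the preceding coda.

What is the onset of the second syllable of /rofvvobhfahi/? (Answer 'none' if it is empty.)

Vowels present: o, o, a, i; each is a nucleus, giving 4 syllables.
Between /o/ (V1) and /o/ (V2): cluster /fvv/ — the longest permitted-onset suffix is /v/; onset = /v/, preceding coda = /fv/.
Between /o/ (V2) and /a/ (V3): /bhf/ splits as /bh/ + /f/ (/f/ is the longest suffix that is a licit onset).
Between /a/ (V3) and /i/ (V4): /h/ is a single consonant, so it becomes the next onset.
Result: rofv.vobh.fa.hi.
Syllable 2 is /vobh/: onset /v/, nucleus /o/, coda /bh/.

v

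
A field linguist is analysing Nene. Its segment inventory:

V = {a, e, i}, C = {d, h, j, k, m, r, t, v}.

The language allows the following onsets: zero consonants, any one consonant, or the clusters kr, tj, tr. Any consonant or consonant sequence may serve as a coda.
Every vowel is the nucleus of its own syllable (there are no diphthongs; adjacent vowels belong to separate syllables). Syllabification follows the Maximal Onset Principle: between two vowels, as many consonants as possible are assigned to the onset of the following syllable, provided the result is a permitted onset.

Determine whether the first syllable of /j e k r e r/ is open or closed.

open

Vowels present: e, e; each is a nucleus, giving 2 syllables.
Between /e/ (V1) and /e/ (V2): /kr/ is a licit onset in full, so it all attaches to the next syllable.
So the parse is je.krer.
Syllable 1 is /je/; it ends in its nucleus with no coda, so it is open.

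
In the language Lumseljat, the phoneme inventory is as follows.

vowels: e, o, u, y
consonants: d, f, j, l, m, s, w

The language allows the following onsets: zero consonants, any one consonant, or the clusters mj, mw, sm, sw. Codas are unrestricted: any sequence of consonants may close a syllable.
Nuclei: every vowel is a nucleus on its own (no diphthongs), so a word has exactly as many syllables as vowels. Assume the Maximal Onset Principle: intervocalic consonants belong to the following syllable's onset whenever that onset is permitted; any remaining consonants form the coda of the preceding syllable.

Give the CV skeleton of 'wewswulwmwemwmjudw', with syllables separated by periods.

CVC.CCVCC.CCVCC.CCVCC

Nuclei (vowels): e, u, e, u → 4 syllables.
σ1/σ2 boundary: cluster /wsw/ — the longest permitted-onset suffix is /sw/; onset = /sw/, preceding coda = /w/.
σ2/σ3 boundary: /lwmw/ — longest licit onset from the right is /mw/, leaving /lw/ as coda.
σ3/σ4 boundary: /mwmj/ — longest licit onset from the right is /mj/, leaving /mw/ as coda.
Syllabification: wew.swulw.mwemw.mjudw.
Mapping each syllable to C/V: /wew/ → CVC, /swulw/ → CCVCC, /mwemw/ → CCVCC, /mjudw/ → CCVCC.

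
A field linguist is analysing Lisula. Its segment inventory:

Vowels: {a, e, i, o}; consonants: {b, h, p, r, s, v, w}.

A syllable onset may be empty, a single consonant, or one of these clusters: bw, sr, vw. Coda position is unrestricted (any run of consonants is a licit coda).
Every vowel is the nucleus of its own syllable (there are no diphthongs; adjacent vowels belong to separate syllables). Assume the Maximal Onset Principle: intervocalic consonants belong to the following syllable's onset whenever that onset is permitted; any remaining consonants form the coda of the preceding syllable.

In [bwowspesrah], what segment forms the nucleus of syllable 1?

Nuclei (vowels): o, e, a → 3 syllables.
The first nucleus (vowel 1 from the left) is /o/.

o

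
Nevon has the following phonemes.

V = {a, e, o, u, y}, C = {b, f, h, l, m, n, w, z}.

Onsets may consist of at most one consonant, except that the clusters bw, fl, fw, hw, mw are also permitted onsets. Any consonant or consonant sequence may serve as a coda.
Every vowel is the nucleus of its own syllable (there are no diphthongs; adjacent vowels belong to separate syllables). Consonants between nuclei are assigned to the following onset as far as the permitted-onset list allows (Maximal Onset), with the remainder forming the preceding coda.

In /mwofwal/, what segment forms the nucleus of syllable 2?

a

Vowels present: o, a; each is a nucleus, giving 2 syllables.
The second nucleus (vowel 2 from the left) is /a/.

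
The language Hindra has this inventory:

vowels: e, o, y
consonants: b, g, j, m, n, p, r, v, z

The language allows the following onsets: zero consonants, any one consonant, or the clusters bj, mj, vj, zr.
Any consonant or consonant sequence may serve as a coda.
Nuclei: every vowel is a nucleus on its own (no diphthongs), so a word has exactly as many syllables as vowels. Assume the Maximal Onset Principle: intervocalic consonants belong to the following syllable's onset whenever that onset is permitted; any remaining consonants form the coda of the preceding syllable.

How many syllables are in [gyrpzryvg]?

Vowels present: y, y; each is a nucleus, giving 2 syllables.

2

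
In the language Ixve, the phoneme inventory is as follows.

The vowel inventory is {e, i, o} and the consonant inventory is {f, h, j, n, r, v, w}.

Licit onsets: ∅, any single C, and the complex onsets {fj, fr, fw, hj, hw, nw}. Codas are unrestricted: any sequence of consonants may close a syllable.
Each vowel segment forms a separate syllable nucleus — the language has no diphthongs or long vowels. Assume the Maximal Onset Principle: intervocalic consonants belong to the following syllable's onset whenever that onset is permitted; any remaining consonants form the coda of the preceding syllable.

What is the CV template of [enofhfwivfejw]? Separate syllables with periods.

V.CVCC.CCVC.CVCC

Vowels present: e, o, i, e; each is a nucleus, giving 4 syllables.
V1 /e/ – V2 /o/: /n/ is a single consonant, so it becomes the next onset.
V2 /o/ – V3 /i/: /fhfw/ splits as /fh/ + /fw/ (/fw/ is the longest suffix that is a licit onset).
V3 /i/ – V4 /e/: /vf/ splits as /v/ + /f/ (/f/ is the longest suffix that is a licit onset).
Syllabification: e.nofh.fwiv.fejw.
Mapping each syllable to C/V: /e/ → V, /nofh/ → CVCC, /fwiv/ → CCVC, /fejw/ → CVCC.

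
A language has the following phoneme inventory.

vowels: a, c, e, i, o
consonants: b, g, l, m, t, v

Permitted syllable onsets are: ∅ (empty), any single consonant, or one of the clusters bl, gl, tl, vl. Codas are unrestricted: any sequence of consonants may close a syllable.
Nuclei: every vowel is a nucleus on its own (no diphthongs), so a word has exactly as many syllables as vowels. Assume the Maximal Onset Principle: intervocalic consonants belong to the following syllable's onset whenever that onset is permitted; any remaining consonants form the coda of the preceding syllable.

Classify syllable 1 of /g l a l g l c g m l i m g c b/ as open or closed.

closed

Nuclei (vowels): a, c, i, c → 4 syllables.
/a…c/ gap (V1→V2): /lgl/; trying suffixes from longest down, /gl/ is the first permitted one, so coda /l/ | onset /gl/.
/c…i/ gap (V2→V3): cluster /gml/ — the longest permitted-onset suffix is /l/; onset = /l/, preceding coda = /gm/.
/i…c/ gap (V3→V4): /mg/ splits as /m/ + /g/ (/g/ is the longest suffix that is a licit onset).
Putting it together: glal.glcgm.lim.gcb.
Syllable 1 is /glal/ with coda /l/, so it is closed.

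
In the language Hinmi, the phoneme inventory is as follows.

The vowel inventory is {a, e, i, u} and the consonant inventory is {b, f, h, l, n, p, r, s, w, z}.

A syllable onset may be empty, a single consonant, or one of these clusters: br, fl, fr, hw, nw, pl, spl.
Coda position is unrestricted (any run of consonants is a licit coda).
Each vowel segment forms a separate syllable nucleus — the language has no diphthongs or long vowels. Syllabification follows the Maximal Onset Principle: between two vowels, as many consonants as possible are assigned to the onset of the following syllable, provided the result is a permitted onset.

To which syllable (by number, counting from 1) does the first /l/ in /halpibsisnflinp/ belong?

1

The vowels are a, i, i, i — 4 nuclei, so 4 syllables.
/a…i/ gap (V1→V2): /lp/; trying suffixes from longest down, /p/ is the first permitted one, so coda /l/ | onset /p/.
/i…i/ gap (V2→V3): /bs/ — longest licit onset from the right is /s/, leaving /b/ as coda.
/i…i/ gap (V3→V4): cluster /snfl/ — the longest permitted-onset suffix is /fl/; onset = /fl/, preceding coda = /sn/.
So the parse is hal.pib.sisn.flinp.
The first /l/ is in the coda of syllable 1 (/hal/).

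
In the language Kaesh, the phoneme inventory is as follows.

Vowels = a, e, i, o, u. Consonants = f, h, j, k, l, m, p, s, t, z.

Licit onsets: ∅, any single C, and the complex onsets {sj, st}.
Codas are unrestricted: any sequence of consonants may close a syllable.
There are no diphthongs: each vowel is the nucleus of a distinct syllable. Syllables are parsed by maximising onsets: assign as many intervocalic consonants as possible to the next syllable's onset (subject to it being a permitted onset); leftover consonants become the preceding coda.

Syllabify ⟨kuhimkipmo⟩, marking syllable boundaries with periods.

The vowels are u, i, i, o — 4 nuclei, so 4 syllables.
/u…i/ gap (V1→V2): /h/ → onset of the next syllable (single consonants are always licit onsets).
/i…i/ gap (V2→V3): cluster /mk/ — the longest permitted-onset suffix is /k/; onset = /k/, preceding coda = /m/.
/i…o/ gap (V3→V4): /pm/; trying suffixes from longest down, /m/ is the first permitted one, so coda /p/ | onset /m/.

ku.him.kip.mo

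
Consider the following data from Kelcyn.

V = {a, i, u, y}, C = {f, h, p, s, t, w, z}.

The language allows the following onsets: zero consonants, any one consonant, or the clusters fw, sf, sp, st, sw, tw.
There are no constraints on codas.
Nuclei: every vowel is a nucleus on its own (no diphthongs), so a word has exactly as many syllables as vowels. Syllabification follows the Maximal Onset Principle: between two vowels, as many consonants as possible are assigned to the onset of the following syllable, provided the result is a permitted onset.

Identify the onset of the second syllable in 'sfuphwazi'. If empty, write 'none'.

w

Vowels present: u, a, i; each is a nucleus, giving 3 syllables.
Between /u/ (V1) and /a/ (V2): /phw/ — longest licit onset from the right is /w/, leaving /ph/ as coda.
Between /a/ (V2) and /i/ (V3): just /z/ — single C goes to the following onset.
Putting it together: sfuph.wa.zi.
Syllable 2 is /wa/: onset /w/, nucleus /a/, coda ∅.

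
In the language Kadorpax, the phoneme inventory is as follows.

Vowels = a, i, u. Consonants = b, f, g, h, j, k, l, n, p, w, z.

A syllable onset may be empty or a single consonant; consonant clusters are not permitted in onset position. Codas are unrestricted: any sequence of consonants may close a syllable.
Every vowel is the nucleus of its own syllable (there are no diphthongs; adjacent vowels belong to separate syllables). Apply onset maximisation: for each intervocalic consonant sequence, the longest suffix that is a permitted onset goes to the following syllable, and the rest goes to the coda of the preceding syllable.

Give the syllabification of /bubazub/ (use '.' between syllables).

bu.ba.zub

The vowels are u, a, u — 3 nuclei, so 3 syllables.
Between /u/ (V1) and /a/ (V2): /b/ → onset of the next syllable (single consonants are always licit onsets).
Between /a/ (V2) and /u/ (V3): /z/ is a single consonant, so it becomes the next onset.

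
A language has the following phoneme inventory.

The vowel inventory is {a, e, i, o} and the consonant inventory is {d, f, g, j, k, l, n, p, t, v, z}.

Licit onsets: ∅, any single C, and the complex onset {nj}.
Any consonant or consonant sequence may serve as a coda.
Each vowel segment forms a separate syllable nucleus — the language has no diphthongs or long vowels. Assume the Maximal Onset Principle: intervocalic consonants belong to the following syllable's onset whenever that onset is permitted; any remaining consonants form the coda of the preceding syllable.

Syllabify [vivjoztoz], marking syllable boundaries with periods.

viv.joz.toz

The vowels are i, o, o — 3 nuclei, so 3 syllables.
/i…o/ gap (V1→V2): /vj/ — longest licit onset from the right is /j/, leaving /v/ as coda.
/o…o/ gap (V2→V3): /zt/; trying suffixes from longest down, /t/ is the first permitted one, so coda /z/ | onset /t/.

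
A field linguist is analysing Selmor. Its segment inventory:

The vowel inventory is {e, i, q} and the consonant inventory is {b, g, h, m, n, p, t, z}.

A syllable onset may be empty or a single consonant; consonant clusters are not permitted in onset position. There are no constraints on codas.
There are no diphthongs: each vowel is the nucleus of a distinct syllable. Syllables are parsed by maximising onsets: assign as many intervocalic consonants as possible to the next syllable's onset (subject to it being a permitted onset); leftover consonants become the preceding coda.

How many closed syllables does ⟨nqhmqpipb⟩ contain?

Nuclei (vowels): q, q, i → 3 syllables.
/q…q/ gap (V1→V2): /hm/ — longest licit onset from the right is /m/, leaving /h/ as coda.
/q…i/ gap (V2→V3): /p/ is a single consonant, so it becomes the next onset.
Result: nqh.mq.pipb.
Classifying each syllable: /nqh/ (closed), /mq/ (open), /pipb/ (closed).
Closed syllables: 2.

2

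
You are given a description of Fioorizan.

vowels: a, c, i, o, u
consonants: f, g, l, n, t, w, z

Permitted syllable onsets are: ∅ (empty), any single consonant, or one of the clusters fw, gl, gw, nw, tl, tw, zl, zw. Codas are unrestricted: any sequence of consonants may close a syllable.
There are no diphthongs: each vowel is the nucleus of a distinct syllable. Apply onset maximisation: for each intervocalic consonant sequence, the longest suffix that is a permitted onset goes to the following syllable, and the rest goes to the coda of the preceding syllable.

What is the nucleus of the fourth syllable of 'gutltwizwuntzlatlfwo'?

Vowels present: u, i, u, a, o; each is a nucleus, giving 5 syllables.
The fourth nucleus (vowel 4 from the left) is /a/.

a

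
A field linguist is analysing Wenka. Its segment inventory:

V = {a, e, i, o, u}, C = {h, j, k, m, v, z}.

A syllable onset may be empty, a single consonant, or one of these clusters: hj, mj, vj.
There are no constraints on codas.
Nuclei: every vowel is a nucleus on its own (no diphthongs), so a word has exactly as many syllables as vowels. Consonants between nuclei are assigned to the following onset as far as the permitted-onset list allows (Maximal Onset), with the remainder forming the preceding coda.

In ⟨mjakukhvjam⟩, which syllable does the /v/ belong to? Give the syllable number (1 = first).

Nuclei (vowels): a, u, a → 3 syllables.
Between /a/ (V1) and /u/ (V2): /k/ is a single consonant, so it becomes the next onset.
Between /u/ (V2) and /a/ (V3): /khvj/; trying suffixes from longest down, /vj/ is the first permitted one, so coda /kh/ | onset /vj/.
So the parse is mja.kukh.vjam.
The /v/ is in the onset of syllable 3 (/vjam/).

3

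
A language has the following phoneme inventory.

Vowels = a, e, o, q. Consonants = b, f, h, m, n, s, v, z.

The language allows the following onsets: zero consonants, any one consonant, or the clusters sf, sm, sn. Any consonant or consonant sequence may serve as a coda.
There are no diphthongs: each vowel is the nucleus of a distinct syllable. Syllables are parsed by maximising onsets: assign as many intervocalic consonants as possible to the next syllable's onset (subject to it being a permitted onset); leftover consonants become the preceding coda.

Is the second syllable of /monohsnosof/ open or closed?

Nuclei (vowels): o, o, o, o → 4 syllables.
V1 /o/ – V2 /o/: /n/ is a single consonant, so it becomes the next onset.
V2 /o/ – V3 /o/: /hsn/; trying suffixes from longest down, /sn/ is the first permitted one, so coda /h/ | onset /sn/.
V3 /o/ – V4 /o/: /s/ is a single consonant, so it becomes the next onset.
Putting it together: mo.noh.sno.sof.
Syllable 2 is /noh/ with coda /h/, so it is closed.

closed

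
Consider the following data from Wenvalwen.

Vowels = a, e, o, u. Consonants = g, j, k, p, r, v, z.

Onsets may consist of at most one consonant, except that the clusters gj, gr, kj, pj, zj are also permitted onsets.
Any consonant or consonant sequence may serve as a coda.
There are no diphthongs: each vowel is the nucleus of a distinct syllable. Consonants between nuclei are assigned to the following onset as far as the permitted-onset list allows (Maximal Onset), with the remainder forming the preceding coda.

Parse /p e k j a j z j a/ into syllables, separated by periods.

pe.kjaj.zja

Nuclei (vowels): e, a, a → 3 syllables.
Between /e/ (V1) and /a/ (V2): /kj/ is a licit onset in full, so it all attaches to the next syllable.
Between /a/ (V2) and /a/ (V3): /jzj/ splits as /j/ + /zj/ (/zj/ is the longest suffix that is a licit onset).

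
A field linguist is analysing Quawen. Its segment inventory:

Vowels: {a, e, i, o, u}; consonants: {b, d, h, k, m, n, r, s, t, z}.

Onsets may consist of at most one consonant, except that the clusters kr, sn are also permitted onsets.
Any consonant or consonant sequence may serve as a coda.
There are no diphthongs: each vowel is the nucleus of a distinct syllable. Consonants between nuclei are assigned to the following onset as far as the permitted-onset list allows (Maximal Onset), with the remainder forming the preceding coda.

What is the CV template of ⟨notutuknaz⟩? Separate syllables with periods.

CV.CV.CVC.CVC

Vowels present: o, u, u, a; each is a nucleus, giving 4 syllables.
V1 /o/ – V2 /u/: /t/ → onset of the next syllable (single consonants are always licit onsets).
V2 /u/ – V3 /u/: /t/ → onset of the next syllable (single consonants are always licit onsets).
V3 /u/ – V4 /a/: /kn/ splits as /k/ + /n/ (/n/ is the longest suffix that is a licit onset).
So the parse is no.tu.tuk.naz.
Mapping each syllable to C/V: /no/ → CV, /tu/ → CV, /tuk/ → CVC, /naz/ → CVC.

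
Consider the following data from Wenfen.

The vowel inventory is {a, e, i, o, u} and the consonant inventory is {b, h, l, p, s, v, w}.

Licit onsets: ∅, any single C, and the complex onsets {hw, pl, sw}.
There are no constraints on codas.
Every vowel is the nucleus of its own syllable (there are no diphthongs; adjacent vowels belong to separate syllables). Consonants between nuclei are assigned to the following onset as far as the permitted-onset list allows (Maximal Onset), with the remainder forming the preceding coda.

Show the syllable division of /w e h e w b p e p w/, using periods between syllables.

we.hewb.pepw

Nuclei (vowels): e, e, e → 3 syllables.
/e…e/ gap (V1→V2): /h/ is a single consonant, so it becomes the next onset.
/e…e/ gap (V2→V3): /wbp/ — longest licit onset from the right is /p/, leaving /wb/ as coda.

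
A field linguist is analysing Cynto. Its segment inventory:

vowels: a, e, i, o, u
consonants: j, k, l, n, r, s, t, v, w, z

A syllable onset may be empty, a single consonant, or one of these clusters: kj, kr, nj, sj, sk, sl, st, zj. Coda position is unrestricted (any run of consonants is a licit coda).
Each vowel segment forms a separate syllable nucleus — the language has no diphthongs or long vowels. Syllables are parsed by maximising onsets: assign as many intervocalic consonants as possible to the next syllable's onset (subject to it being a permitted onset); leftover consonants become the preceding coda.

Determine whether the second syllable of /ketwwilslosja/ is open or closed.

closed

Nuclei (vowels): e, i, o, a → 4 syllables.
V1 /e/ – V2 /i/: /tww/; trying suffixes from longest down, /w/ is the first permitted one, so coda /tw/ | onset /w/.
V2 /i/ – V3 /o/: /lsl/ — longest licit onset from the right is /sl/, leaving /l/ as coda.
V3 /o/ – V4 /a/: /sj/ is a licit onset in full, so it all attaches to the next syllable.
Result: ketw.wil.slo.sja.
Syllable 2 is /wil/ with coda /l/, so it is closed.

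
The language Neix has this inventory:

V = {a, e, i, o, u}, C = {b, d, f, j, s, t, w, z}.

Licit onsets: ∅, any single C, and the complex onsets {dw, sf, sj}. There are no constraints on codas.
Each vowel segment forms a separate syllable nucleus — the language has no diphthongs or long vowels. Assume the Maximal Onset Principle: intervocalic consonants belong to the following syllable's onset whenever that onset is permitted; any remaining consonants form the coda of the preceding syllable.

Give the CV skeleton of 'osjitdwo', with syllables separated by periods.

The vowels are o, i, o — 3 nuclei, so 3 syllables.
V1 /o/ – V2 /i/: cluster /sj/ — /sj/ is itself a permitted onset, so the whole cluster goes right; preceding coda = ∅.
V2 /i/ – V3 /o/: /tdw/; trying suffixes from longest down, /dw/ is the first permitted one, so coda /t/ | onset /dw/.
Putting it together: o.sjit.dwo.
Mapping each syllable to C/V: /o/ → V, /sjit/ → CCVC, /dwo/ → CCV.

V.CCVC.CCV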